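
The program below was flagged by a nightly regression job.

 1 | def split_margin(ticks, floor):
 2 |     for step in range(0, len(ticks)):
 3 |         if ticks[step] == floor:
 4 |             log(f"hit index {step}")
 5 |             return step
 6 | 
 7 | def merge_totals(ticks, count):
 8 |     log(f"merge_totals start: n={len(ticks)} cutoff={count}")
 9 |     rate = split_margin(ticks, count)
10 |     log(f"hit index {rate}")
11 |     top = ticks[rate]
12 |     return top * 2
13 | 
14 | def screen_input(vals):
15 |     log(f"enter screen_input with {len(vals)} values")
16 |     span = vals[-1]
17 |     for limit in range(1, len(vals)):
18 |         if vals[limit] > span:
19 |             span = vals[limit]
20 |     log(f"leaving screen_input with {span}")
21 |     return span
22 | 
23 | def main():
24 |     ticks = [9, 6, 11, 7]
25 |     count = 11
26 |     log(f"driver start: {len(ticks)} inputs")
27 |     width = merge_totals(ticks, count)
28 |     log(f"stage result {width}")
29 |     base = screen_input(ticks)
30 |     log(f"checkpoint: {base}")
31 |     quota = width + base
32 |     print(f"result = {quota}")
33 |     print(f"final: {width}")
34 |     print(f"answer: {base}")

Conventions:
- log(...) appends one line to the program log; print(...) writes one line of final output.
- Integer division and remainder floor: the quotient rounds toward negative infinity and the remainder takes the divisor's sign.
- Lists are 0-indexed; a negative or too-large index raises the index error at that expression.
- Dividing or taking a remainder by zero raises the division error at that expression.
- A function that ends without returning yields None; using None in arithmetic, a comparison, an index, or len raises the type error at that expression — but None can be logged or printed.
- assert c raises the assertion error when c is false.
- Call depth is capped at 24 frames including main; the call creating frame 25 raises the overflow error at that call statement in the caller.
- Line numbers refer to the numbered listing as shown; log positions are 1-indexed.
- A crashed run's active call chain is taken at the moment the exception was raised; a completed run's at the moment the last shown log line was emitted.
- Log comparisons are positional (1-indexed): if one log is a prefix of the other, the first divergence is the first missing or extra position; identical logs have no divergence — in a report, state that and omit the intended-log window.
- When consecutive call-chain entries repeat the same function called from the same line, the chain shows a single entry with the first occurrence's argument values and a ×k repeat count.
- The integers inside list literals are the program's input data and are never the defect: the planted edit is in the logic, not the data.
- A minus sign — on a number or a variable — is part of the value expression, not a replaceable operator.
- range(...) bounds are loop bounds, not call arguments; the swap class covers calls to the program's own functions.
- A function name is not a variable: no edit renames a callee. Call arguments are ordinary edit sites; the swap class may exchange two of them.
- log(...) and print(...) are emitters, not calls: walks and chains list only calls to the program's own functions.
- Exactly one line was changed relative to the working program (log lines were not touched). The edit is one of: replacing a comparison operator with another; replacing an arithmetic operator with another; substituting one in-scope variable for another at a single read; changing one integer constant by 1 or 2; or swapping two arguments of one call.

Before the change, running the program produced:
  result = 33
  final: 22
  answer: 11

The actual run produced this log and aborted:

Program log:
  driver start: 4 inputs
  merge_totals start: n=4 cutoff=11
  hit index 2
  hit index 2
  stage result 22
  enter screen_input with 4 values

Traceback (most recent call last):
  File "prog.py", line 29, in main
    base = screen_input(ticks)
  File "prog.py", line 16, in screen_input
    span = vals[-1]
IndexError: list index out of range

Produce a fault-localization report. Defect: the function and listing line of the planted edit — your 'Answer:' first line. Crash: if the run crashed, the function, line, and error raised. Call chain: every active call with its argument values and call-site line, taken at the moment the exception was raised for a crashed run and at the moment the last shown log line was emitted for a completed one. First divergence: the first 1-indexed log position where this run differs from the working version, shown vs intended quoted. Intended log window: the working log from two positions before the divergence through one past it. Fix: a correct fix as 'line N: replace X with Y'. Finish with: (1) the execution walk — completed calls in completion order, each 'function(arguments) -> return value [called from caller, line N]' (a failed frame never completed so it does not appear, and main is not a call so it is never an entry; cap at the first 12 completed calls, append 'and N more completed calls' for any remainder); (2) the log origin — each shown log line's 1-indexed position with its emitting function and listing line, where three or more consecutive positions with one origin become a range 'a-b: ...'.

Answer: the defect is in screen_input at line 16.
Core observation: A complete run would log 'leaving screen_input with 11' next, but this one stopped at 6 lines.
Crash: screen_input, line 16, IndexError.
Call chain: main -> screen_input([9, 6, 11, 7]) (called at line 29).
First divergence: position 7 (shown log ended at 6 lines; the working version continues: 'leaving screen_input with 11').
Intended log window:
  5: stage result 22
  6: enter screen_input with 4 values
  7: leaving screen_input with 11
  8: checkpoint: 11
Execution walk:
  split_margin([9, 6, 11, 7], 11) -> 2  [called from merge_totals, line 9]
  merge_totals([9, 6, 11, 7], 11) -> 22  [called from main, line 27]
Log origins:
  1: from main, line 26
  2: from merge_totals, line 8
  3: from split_margin, line 4
  4: from merge_totals, line 10
  5: from main, line 28
  6: from screen_input, line 15
A correct fix: line 16: replace `-1` with `0`.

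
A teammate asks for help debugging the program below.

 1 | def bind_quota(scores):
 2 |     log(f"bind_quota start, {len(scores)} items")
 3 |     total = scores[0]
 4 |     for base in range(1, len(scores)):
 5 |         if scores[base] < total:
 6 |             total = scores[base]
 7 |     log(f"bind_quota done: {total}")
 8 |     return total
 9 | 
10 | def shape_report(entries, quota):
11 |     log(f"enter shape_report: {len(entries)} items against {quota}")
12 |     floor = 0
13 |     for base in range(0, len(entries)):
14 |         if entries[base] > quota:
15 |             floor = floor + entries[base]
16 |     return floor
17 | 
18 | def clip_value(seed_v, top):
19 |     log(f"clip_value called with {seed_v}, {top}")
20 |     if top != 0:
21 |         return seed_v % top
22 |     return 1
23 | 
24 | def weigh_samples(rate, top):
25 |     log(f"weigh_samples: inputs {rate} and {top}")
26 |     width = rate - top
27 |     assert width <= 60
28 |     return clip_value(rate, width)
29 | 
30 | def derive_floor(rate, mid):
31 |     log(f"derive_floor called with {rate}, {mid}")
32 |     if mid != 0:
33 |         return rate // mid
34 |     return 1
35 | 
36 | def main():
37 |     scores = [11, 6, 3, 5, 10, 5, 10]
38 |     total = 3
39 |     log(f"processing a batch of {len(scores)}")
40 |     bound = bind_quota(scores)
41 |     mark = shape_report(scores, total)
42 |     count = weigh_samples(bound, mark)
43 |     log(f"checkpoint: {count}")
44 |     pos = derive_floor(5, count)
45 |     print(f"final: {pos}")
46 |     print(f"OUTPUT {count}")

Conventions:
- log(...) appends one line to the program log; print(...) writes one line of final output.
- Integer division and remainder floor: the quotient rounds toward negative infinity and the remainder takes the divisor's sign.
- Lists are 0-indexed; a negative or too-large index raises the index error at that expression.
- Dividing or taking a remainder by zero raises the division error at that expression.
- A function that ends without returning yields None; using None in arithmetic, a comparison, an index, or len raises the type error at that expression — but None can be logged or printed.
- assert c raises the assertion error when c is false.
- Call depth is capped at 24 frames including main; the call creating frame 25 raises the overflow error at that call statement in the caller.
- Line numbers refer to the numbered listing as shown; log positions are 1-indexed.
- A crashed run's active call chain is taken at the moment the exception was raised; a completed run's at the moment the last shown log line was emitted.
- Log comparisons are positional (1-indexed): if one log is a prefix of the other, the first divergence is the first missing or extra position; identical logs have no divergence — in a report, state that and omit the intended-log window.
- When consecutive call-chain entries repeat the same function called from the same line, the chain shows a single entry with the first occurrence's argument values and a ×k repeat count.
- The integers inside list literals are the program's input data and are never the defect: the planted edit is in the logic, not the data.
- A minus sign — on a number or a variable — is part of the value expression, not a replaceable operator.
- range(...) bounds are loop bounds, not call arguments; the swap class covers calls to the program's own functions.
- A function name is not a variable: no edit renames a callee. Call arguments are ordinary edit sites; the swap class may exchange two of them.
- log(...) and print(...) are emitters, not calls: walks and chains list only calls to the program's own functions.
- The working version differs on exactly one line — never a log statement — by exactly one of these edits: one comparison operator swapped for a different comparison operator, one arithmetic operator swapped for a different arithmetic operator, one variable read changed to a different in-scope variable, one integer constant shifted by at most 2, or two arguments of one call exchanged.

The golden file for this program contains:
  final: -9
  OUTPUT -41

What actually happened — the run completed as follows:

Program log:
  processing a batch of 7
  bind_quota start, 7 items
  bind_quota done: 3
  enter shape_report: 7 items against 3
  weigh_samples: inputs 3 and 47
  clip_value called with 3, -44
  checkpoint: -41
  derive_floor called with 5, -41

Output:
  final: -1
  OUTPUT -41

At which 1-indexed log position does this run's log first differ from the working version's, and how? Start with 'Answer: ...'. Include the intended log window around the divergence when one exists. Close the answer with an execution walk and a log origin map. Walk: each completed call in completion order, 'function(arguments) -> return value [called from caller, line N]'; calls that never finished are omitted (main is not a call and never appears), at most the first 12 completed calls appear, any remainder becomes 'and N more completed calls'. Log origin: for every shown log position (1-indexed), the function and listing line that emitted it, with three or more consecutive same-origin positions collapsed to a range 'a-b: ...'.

Answer: at position 8 the run shows 'derive_floor called with 5, -41' where the working version logs 'derive_floor called with -41, 5'.
Intended log window:
  6: clip_value called with 3, -44
  7: checkpoint: -41
  8: derive_floor called with -41, 5
Execution walk:
  bind_quota([11, 6, 3, 5, 10, 5, 10]) -> 3  [called from main, line 40]
  shape_report([11, 6, 3, 5, 10, 5, 10], 3) -> 47  [called from main, line 41]
  clip_value(3, -44) -> -41  [called from weigh_samples, line 28]
  weigh_samples(3, 47) -> -41  [called from main, line 42]
  derive_floor(5, -41) -> -1  [called from main, line 44]
Origin of each log line:
  1 — main, line 39
  2 — bind_quota, line 2
  3 — bind_quota, line 7
  4 — shape_report, line 11
  5 — weigh_samples, line 25
  6 — clip_value, line 19
  7 — main, line 43
  8 — derive_floor, line 31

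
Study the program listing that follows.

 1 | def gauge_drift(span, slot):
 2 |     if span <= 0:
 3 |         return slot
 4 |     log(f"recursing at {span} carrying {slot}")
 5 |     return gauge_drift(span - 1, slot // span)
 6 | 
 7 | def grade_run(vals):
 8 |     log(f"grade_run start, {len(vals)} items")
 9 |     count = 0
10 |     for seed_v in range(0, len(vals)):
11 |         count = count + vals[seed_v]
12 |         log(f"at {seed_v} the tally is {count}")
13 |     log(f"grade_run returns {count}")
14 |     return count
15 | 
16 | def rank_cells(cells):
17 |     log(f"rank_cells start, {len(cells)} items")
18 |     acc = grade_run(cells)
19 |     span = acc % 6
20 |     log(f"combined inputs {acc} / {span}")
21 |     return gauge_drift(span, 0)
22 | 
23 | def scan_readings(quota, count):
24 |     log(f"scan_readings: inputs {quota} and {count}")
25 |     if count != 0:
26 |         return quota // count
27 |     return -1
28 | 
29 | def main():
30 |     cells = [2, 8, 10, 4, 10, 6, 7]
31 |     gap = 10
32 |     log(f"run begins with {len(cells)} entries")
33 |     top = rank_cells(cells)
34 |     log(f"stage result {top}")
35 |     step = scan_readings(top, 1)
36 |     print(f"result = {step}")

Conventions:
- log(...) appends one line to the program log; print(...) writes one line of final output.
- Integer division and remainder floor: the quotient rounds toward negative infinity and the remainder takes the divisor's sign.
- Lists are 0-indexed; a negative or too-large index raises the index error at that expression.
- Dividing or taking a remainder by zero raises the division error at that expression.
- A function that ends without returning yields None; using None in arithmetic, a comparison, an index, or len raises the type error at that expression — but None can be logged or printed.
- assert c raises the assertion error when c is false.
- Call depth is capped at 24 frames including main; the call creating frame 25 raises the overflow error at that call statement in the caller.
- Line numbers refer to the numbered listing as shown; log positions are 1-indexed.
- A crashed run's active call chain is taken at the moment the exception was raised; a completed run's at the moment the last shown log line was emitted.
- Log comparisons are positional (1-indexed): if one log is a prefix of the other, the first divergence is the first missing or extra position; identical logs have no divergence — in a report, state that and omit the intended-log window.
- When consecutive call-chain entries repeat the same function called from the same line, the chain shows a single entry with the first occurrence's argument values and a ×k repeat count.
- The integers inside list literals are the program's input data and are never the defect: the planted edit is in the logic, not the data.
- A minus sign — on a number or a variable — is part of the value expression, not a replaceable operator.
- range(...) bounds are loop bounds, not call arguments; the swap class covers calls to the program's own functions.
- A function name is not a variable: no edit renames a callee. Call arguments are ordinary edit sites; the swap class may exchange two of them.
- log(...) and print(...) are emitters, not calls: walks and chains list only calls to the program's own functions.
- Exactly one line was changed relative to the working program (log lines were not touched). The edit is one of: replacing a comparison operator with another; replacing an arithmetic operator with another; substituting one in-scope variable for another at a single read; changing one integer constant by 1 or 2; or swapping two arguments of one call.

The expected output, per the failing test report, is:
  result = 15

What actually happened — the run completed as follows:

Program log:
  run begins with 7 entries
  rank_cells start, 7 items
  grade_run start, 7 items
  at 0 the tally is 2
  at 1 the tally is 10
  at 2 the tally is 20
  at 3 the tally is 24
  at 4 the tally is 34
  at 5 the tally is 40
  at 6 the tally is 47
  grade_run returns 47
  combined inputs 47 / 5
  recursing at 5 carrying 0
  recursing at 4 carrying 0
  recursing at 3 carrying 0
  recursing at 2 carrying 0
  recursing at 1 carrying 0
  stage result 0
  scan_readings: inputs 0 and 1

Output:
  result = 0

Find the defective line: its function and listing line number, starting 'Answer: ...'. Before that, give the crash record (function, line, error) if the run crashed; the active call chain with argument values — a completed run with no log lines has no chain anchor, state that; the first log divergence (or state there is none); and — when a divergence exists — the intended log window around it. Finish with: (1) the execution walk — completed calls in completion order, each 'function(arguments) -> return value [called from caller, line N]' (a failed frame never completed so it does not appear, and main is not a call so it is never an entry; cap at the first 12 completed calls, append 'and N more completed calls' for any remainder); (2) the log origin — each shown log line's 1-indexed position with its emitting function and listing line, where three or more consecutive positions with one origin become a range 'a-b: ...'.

Answer: the defect is in gauge_drift at line 5.
The tell: At log position 14 the runs split — shown 'recursing at 4 carrying 0', but the working version logs 'recursing at 4 carrying 5'.
Call chain: main -> scan_readings(0, 1) (called at line 35).
First divergence: position 14 — the shown line 'recursing at 4 carrying 0' should read 'recursing at 4 carrying 5'.
Intended log window:
  12: combined inputs 47 / 5
  13: recursing at 5 carrying 0
  14: recursing at 4 carrying 5
  15: recursing at 3 carrying 9
Execution walk:
  grade_run([2, 8, 10, 4, 10, 6, 7]) -> 47  [called from rank_cells, line 18]
  gauge_drift(0, 0) -> 0  [called from gauge_drift, line 5]
  gauge_drift(1, 0) -> 0  [called from gauge_drift, line 5]
  gauge_drift(2, 0) -> 0  [called from gauge_drift, line 5]
  gauge_drift(3, 0) -> 0  [called from gauge_drift, line 5]
  gauge_drift(4, 0) -> 0  [called from gauge_drift, line 5]
  gauge_drift(5, 0) -> 0  [called from rank_cells, line 21]
  rank_cells([2, 8, 10, 4, 10, 6, 7]) -> 0  [called from main, line 33]
  scan_readings(0, 1) -> 0  [called from main, line 35]
Log line origins:
  1: logged in main at line 32
  2: logged in rank_cells at line 17
  3: logged in grade_run at line 8
  4-10: logged in grade_run at line 12
  11: logged in grade_run at line 13
  12: logged in rank_cells at line 20
  13-17: logged in gauge_drift at line 4
  18: logged in main at line 34
  19: logged in scan_readings at line 24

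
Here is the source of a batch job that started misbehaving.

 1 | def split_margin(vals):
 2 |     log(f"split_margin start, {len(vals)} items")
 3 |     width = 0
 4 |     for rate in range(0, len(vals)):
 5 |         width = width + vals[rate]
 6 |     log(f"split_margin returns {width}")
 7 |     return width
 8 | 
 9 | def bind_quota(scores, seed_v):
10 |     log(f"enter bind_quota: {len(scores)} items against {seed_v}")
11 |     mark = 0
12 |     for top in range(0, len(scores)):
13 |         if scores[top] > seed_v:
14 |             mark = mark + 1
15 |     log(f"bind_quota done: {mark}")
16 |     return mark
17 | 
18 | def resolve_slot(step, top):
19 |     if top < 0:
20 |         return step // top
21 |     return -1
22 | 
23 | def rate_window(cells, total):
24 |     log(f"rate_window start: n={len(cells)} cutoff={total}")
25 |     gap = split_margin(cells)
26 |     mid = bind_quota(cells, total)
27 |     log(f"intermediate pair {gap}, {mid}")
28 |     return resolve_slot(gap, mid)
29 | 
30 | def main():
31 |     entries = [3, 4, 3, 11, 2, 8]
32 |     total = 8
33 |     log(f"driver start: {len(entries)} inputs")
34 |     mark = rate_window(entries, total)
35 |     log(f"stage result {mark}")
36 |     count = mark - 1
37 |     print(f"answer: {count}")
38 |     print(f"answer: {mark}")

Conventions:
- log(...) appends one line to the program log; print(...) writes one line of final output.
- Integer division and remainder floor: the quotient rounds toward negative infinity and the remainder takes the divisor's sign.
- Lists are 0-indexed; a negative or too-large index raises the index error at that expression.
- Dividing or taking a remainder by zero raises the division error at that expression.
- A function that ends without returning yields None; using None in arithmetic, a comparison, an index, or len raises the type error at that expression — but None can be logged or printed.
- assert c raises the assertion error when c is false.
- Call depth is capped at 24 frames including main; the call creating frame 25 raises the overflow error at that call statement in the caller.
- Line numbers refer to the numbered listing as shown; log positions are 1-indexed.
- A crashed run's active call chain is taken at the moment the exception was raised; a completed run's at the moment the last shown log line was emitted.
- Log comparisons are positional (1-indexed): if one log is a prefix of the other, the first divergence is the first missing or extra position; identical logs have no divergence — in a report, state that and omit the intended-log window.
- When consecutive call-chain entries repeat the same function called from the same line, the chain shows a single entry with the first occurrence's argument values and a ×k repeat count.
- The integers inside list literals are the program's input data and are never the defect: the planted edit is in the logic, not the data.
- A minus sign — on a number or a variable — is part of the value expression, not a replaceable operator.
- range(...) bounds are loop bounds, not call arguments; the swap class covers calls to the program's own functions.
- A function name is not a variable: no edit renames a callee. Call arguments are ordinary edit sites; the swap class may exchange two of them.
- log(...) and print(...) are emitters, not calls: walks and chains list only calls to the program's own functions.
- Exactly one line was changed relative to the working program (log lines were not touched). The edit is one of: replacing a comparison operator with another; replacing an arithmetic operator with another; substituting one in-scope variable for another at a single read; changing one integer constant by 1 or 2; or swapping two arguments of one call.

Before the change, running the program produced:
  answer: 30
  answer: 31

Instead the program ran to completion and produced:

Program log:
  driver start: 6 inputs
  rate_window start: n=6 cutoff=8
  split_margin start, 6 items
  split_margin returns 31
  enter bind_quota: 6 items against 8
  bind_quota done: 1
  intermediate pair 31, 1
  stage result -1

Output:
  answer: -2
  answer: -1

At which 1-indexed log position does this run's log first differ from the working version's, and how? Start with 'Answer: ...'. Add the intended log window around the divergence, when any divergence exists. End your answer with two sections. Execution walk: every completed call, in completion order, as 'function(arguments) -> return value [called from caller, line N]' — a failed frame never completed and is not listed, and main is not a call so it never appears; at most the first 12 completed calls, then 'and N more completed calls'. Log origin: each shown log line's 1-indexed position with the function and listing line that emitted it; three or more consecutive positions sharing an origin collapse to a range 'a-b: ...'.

Answer: at position 8 the run shows 'stage result -1' where the working version logs 'stage result 31'.
Intended log window:
  6: bind_quota done: 1
  7: intermediate pair 31, 1
  8: stage result 31
Execution walk:
  split_margin([3, 4, 3, 11, 2, 8]) -> 31  [called from rate_window, line 25]
  bind_quota([3, 4, 3, 11, 2, 8], 8) -> 1  [called from rate_window, line 26]
  resolve_slot(31, 1) -> -1  [called from rate_window, line 28]
  rate_window([3, 4, 3, 11, 2, 8], 8) -> -1  [called from main, line 34]
Log origin:
  1: emitted by main (line 33)
  2: emitted by rate_window (line 24)
  3: emitted by split_margin (line 2)
  4: emitted by split_margin (line 6)
  5: emitted by bind_quota (line 10)
  6: emitted by bind_quota (line 15)
  7: emitted by rate_window (line 27)
  8: emitted by main (line 35)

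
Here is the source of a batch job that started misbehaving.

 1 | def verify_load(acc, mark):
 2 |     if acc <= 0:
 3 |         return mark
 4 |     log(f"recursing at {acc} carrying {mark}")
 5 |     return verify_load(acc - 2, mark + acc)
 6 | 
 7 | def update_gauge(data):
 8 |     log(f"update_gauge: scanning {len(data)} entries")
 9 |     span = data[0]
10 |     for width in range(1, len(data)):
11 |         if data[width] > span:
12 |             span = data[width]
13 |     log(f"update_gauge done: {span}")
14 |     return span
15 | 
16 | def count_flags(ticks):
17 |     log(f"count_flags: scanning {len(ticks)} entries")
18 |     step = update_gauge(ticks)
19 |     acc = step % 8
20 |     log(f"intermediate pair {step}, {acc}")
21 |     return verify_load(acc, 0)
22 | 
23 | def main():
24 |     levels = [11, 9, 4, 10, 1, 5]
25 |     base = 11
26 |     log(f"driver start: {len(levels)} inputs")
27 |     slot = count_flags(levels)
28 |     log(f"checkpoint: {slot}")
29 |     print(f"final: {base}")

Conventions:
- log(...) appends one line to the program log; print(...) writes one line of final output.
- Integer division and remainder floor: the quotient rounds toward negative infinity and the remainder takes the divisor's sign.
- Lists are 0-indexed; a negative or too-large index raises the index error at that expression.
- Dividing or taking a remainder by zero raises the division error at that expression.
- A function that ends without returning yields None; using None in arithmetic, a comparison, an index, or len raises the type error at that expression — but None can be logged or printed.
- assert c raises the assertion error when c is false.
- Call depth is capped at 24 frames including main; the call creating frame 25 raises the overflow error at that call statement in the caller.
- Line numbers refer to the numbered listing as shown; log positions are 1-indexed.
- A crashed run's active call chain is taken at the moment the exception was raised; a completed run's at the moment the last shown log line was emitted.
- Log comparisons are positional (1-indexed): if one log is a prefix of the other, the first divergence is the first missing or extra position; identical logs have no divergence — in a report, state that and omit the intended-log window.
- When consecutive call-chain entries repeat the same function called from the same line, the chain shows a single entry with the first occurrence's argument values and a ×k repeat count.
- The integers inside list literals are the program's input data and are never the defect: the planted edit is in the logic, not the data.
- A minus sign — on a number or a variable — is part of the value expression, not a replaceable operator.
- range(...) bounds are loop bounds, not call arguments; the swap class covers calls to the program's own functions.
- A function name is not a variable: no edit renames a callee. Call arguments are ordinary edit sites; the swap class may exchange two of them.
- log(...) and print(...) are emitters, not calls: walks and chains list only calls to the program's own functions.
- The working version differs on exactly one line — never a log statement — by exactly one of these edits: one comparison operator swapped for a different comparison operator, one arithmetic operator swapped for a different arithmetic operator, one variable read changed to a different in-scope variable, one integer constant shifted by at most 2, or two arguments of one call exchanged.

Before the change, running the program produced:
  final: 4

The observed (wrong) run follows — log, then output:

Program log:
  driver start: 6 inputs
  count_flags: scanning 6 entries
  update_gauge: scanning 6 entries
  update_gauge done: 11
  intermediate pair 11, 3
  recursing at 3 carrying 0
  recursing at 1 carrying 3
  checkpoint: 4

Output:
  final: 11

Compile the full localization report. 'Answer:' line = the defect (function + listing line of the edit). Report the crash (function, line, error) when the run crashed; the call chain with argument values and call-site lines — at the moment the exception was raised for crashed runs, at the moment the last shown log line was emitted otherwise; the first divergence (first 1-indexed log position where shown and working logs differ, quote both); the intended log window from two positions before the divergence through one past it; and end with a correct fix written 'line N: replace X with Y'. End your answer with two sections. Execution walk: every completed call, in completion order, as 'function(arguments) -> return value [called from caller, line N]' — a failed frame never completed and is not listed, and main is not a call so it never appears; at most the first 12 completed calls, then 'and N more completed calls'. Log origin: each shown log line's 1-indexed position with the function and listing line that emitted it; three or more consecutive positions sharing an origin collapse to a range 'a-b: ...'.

Answer: the defect is in main at line 29.
Key fact: Nothing in the log betrays the bug — only the output does.
Call chain: main.
First divergence: none (the log streams are identical).
Execution walk:
  update_gauge([11, 9, 4, 10, 1, 5]) -> 11  [called from count_flags, line 18]
  verify_load(-1, 4) -> 4  [called from verify_load, line 5]
  verify_load(1, 3) -> 4  [called from verify_load, line 5]
  verify_load(3, 0) -> 4  [called from count_flags, line 21]
  count_flags([11, 9, 4, 10, 1, 5]) -> 4  [called from main, line 27]
Origin of each log line:
  1 — main, line 26
  2 — count_flags, line 17
  3 — update_gauge, line 8
  4 — update_gauge, line 13
  5 — count_flags, line 20
  6 — verify_load, line 4
  7 — verify_load, line 4
  8 — main, line 28
A correct fix: line 29: replace `base` with `slot`.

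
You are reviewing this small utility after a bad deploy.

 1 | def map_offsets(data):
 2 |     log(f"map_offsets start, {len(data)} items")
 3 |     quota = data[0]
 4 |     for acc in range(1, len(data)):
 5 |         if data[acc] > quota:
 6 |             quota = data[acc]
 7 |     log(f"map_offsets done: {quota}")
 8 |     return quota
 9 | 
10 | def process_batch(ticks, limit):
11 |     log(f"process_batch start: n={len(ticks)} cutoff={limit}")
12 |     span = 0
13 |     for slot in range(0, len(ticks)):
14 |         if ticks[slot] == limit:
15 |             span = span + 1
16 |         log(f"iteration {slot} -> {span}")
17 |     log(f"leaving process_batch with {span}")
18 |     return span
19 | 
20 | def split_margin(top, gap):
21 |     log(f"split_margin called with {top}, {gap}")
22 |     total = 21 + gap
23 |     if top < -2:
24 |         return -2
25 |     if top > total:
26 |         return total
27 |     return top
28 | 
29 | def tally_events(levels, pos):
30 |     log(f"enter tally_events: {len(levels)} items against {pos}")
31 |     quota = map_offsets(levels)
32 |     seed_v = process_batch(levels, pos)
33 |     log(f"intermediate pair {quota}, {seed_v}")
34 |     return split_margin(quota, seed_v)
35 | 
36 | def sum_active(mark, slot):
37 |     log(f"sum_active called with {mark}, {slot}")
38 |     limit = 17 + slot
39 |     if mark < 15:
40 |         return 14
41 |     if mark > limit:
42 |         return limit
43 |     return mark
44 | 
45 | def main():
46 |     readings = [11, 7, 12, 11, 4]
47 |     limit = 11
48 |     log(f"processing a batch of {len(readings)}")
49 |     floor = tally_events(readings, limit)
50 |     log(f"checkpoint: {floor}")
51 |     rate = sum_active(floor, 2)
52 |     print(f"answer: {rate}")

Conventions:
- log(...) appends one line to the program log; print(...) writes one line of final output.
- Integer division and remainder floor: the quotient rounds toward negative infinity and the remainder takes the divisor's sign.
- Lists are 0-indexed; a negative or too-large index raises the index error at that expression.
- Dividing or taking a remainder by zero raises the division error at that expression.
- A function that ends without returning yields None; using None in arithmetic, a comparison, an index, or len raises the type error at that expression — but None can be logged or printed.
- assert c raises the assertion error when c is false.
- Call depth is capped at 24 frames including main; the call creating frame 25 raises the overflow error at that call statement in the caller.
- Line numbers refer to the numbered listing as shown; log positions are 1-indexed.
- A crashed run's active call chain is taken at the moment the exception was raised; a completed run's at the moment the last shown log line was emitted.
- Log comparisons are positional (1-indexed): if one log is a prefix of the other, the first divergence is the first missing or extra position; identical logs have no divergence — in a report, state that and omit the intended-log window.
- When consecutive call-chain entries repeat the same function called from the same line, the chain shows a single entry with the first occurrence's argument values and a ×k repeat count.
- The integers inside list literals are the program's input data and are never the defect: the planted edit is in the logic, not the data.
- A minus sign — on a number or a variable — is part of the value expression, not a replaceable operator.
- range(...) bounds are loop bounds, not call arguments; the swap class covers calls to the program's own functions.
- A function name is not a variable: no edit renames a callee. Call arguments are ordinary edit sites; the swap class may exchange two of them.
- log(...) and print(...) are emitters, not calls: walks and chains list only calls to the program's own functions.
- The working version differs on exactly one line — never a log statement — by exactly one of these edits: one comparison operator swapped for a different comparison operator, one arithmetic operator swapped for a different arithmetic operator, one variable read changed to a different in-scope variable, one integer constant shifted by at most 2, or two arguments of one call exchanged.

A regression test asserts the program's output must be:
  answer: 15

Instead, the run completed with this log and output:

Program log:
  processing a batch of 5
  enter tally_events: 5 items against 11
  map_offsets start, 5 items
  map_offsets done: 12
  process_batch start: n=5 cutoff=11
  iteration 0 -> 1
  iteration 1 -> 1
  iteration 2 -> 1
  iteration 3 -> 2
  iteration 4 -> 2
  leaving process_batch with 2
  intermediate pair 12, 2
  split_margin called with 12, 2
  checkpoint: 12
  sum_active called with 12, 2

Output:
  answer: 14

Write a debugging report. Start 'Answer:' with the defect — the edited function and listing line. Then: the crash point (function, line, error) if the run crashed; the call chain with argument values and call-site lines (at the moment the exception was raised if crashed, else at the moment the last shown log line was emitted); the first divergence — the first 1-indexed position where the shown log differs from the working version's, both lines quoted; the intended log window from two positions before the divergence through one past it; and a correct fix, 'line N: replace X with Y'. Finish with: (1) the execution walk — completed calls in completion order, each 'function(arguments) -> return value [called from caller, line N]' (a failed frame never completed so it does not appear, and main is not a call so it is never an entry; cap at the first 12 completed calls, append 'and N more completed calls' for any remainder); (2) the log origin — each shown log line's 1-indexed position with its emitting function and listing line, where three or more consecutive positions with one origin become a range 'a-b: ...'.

Answer: the defect is in sum_active at line 40.
The tell: Every logged value matches the working version; the printed result is what differs.
Call chain: main -> sum_active(12, 2) (called at line 51).
First divergence: none (the log streams are identical).
Execution walk:
  map_offsets([11, 7, 12, 11, 4]) -> 12  [called from tally_events, line 31]
  process_batch([11, 7, 12, 11, 4], 11) -> 2  [called from tally_events, line 32]
  split_margin(12, 2) -> 12  [called from tally_events, line 34]
  tally_events([11, 7, 12, 11, 4], 11) -> 12  [called from main, line 49]
  sum_active(12, 2) -> 14  [called from main, line 51]
Log origin:
  1 — main, line 48
  2 — tally_events, line 30
  3 — map_offsets, line 2
  4 — map_offsets, line 7
  5 — process_batch, line 11
  6-10 — process_batch, line 16
  11 — process_batch, line 17
  12 — tally_events, line 33
  13 — split_margin, line 21
  14 — main, line 50
  15 — sum_active, line 37
A correct fix: line 40: replace `14` with `15`.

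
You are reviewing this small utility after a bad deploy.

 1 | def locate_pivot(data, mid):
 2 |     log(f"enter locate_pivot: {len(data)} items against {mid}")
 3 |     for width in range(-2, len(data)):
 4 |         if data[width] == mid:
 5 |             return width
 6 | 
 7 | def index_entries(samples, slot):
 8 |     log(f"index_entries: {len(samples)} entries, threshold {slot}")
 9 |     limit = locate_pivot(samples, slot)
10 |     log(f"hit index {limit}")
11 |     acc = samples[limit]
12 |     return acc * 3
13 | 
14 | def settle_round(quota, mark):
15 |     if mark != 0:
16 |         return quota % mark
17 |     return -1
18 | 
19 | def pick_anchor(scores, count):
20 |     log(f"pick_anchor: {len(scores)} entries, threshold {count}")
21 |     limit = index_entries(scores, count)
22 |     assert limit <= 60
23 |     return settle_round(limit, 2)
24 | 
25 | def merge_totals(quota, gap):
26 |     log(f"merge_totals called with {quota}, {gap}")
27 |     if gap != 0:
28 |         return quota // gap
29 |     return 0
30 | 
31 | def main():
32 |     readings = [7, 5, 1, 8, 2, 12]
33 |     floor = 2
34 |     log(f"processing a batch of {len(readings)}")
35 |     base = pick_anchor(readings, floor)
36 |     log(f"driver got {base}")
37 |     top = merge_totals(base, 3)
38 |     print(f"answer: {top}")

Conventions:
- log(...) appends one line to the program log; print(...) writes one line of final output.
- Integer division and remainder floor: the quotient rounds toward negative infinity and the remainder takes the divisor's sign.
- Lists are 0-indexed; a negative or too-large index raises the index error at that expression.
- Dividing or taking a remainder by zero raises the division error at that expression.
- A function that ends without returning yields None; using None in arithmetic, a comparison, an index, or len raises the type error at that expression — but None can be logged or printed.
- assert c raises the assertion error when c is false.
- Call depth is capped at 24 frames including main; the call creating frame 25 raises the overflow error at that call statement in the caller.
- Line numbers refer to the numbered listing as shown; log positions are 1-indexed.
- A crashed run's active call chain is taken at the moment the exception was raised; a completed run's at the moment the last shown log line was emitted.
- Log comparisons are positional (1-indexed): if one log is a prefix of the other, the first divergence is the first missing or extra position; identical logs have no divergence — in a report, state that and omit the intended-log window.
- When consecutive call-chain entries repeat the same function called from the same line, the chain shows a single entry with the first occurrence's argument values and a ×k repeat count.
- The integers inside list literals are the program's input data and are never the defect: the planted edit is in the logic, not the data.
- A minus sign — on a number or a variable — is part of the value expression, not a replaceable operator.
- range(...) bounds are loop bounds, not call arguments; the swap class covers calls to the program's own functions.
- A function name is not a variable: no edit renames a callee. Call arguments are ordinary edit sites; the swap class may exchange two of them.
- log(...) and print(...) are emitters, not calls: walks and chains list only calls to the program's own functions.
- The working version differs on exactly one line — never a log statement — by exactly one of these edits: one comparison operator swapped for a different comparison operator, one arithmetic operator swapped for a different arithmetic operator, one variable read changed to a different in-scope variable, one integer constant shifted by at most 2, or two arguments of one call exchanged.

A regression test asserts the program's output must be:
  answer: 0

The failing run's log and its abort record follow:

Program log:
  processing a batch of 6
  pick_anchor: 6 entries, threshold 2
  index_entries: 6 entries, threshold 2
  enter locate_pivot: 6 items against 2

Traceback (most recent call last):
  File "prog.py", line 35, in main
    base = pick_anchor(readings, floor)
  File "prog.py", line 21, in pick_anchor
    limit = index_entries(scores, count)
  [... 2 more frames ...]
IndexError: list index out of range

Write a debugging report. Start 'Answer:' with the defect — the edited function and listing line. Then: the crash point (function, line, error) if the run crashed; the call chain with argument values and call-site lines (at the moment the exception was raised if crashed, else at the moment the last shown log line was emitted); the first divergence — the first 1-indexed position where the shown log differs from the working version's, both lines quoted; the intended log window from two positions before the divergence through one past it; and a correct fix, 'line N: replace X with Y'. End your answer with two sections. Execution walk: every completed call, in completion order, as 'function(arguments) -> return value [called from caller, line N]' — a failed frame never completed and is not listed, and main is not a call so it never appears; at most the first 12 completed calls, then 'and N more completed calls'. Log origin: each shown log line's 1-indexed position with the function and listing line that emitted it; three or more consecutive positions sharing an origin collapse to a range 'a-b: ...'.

Answer: the defect is in locate_pivot at line 3.
The tell: The log ends early — 4 lines, where the working version next logs 'hit index 4'.
Crash: locate_pivot, line 4, IndexError.
Call chain: main -> pick_anchor([7, 5, 1, 8, 2, 12], 2) (called at line 35) -> index_entries([7, 5, 1, 8, 2, 12], 2) (called at line 21) -> locate_pivot([7, 5, 1, 8, 2, 12], 2) (called at line 9).
First divergence: position 5 — the faulty run's log ends after 4 lines; the working version continues with 'hit index 4'.
Intended log window:
  3: index_entries: 6 entries, threshold 2
  4: enter locate_pivot: 6 items against 2
  5: hit index 4
  6: driver got 0
Execution walk:
  (no call completed)
Log origins:
  1 — main, line 34
  2 — pick_anchor, line 20
  3 — index_entries, line 8
  4 — locate_pivot, line 2
A correct fix: line 3: replace `-2` with `0`.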